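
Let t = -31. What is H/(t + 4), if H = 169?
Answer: -169/27 ≈ -6.2593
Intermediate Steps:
H/(t + 4) = 169/(-31 + 4) = 169/(-27) = 169*(-1/27) = -169/27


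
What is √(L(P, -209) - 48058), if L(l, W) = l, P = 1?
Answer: I*√48057 ≈ 219.22*I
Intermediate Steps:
√(L(P, -209) - 48058) = √(1 - 48058) = √(-48057) = I*√48057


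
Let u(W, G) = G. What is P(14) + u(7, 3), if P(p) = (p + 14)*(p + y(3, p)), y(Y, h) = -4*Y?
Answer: 59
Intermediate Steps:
P(p) = (-12 + p)*(14 + p) (P(p) = (p + 14)*(p - 4*3) = (14 + p)*(p - 12) = (14 + p)*(-12 + p) = (-12 + p)*(14 + p))
P(14) + u(7, 3) = (-168 + 14² + 2*14) + 3 = (-168 + 196 + 28) + 3 = 56 + 3 = 59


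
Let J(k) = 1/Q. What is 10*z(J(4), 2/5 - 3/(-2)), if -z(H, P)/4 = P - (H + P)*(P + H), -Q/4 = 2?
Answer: 2001/40 ≈ 50.025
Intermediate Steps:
Q = -8 (Q = -4*2 = -8)
J(k) = -⅛ (J(k) = 1/(-8) = -⅛)
z(H, P) = -4*P + 4*(H + P)² (z(H, P) = -4*(P - (H + P)*(P + H)) = -4*(P - (H + P)*(H + P)) = -4*(P - (H + P)²) = -4*P + 4*(H + P)²)
10*z(J(4), 2/5 - 3/(-2)) = 10*(-4*(2/5 - 3/(-2)) + 4*(-⅛ + (2/5 - 3/(-2)))²) = 10*(-4*(2*(⅕) - 3*(-½)) + 4*(-⅛ + (2*(⅕) - 3*(-½)))²) = 10*(-4*(⅖ + 3/2) + 4*(-⅛ + (⅖ + 3/2))²) = 10*(-4*19/10 + 4*(-⅛ + 19/10)²) = 10*(-38/5 + 4*(71/40)²) = 10*(-38/5 + 4*(5041/1600)) = 10*(-38/5 + 5041/400) = 10*(2001/400) = 2001/40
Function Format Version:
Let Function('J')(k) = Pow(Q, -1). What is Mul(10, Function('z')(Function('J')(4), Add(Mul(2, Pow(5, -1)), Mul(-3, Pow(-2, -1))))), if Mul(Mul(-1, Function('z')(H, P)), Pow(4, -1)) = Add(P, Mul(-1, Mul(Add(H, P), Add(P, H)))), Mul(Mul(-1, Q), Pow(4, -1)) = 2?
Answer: Rational(2001, 40) ≈ 50.025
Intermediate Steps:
Q = -8 (Q = Mul(-4, 2) = -8)
Function('J')(k) = Rational(-1, 8) (Function('J')(k) = Pow(-8, -1) = Rational(-1, 8))
Function('z')(H, P) = Add(Mul(-4, P), Mul(4, Pow(Add(H, P), 2))) (Function('z')(H, P) = Mul(-4, Add(P, Mul(-1, Mul(Add(H, P), Add(P, H))))) = Mul(-4, Add(P, Mul(-1, Mul(Add(H, P), Add(H, P))))) = Mul(-4, Add(P, Mul(-1, Pow(Add(H, P), 2)))) = Add(Mul(-4, P), Mul(4, Pow(Add(H, P), 2))))
Mul(10, Function('z')(Function('J')(4), Add(Mul(2, Pow(5, -1)), Mul(-3, Pow(-2, -1))))) = Mul(10, Add(Mul(-4, Add(Mul(2, Pow(5, -1)), Mul(-3, Pow(-2, -1)))), Mul(4, Pow(Add(Rational(-1, 8), Add(Mul(2, Pow(5, -1)), Mul(-3, Pow(-2, -1)))), 2)))) = Mul(10, Add(Mul(-4, Add(Mul(2, Rational(1, 5)), Mul(-3, Rational(-1, 2)))), Mul(4, Pow(Add(Rational(-1, 8), Add(Mul(2, Rational(1, 5)), Mul(-3, Rational(-1, 2)))), 2)))) = Mul(10, Add(Mul(-4, Add(Rational(2, 5), Rational(3, 2))), Mul(4, Pow(Add(Rational(-1, 8), Add(Rational(2, 5), Rational(3, 2))), 2)))) = Mul(10, Add(Mul(-4, Rational(19, 10)), Mul(4, Pow(Add(Rational(-1, 8), Rational(19, 10)), 2)))) = Mul(10, Add(Rational(-38, 5), Mul(4, Pow(Rational(71, 40), 2)))) = Mul(10, Add(Rational(-38, 5), Mul(4, Rational(5041, 1600)))) = Mul(10, Add(Rational(-38, 5), Rational(5041, 400))) = Mul(10, Rational(2001, 400)) = Rational(2001, 40)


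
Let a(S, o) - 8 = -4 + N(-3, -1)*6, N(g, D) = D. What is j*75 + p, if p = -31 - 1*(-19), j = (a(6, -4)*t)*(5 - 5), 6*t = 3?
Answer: -12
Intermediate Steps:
t = 1/2 (t = (1/6)*3 = 1/2 ≈ 0.50000)
a(S, o) = -2 (a(S, o) = 8 + (-4 - 1*6) = 8 + (-4 - 6) = 8 - 10 = -2)
j = 0 (j = (-2*1/2)*(5 - 5) = -1*0 = 0)
p = -12 (p = -31 + 19 = -12)
j*75 + p = 0*75 - 12 = 0 - 12 = -12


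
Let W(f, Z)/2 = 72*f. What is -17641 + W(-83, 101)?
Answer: -29593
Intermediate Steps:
W(f, Z) = 144*f (W(f, Z) = 2*(72*f) = 144*f)
-17641 + W(-83, 101) = -17641 + 144*(-83) = -17641 - 11952 = -29593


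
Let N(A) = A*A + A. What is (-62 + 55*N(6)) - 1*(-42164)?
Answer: 44412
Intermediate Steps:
N(A) = A + A**2 (N(A) = A**2 + A = A + A**2)
(-62 + 55*N(6)) - 1*(-42164) = (-62 + 55*(6*(1 + 6))) - 1*(-42164) = (-62 + 55*(6*7)) + 42164 = (-62 + 55*42) + 42164 = (-62 + 2310) + 42164 = 2248 + 42164 = 44412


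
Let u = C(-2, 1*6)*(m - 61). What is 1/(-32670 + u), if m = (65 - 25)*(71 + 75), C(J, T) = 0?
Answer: -1/32670 ≈ -3.0609e-5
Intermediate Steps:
m = 5840 (m = 40*146 = 5840)
u = 0 (u = 0*(5840 - 61) = 0*5779 = 0)
1/(-32670 + u) = 1/(-32670 + 0) = 1/(-32670) = -1/32670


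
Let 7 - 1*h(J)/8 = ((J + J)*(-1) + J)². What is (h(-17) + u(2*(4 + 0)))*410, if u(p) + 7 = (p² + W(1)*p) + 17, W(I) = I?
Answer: -891340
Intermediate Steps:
h(J) = 56 - 8*J² (h(J) = 56 - 8*((J + J)*(-1) + J)² = 56 - 8*((2*J)*(-1) + J)² = 56 - 8*(-2*J + J)² = 56 - 8*J²)
u(p) = 10 + p + p² (u(p) = -7 + ((p² + 1*p) + 17) = -7 + ((p² + p) + 17) = -7 + ((p + p²) + 17) = -7 + (17 + p + p²) = 10 + p + p²)
(h(-17) + u(2*(4 + 0)))*410 = ((56 - 8*(-17)²) + (10 + 2*(4 + 0) + (2*(4 + 0))²))*410 = ((56 - 8*289) + (10 + 2*4 + (2*4)²))*410 = ((56 - 2312) + (10 + 8 + 8²))*410 = (-2256 + (10 + 8 + 64))*410 = (-2256 + 82)*410 = -2174*410 = -891340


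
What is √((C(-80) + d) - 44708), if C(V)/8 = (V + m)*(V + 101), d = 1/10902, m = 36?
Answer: I*√6192272757498/10902 ≈ 228.25*I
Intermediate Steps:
d = 1/10902 ≈ 9.1726e-5
C(V) = 8*(36 + V)*(101 + V) (C(V) = 8*((V + 36)*(V + 101)) = 8*((36 + V)*(101 + V)) = 8*(36 + V)*(101 + V))
√((C(-80) + d) - 44708) = √(((29088 + 8*(-80)² + 1096*(-80)) + 1/10902) - 44708) = √(((29088 + 8*6400 - 87680) + 1/10902) - 44708) = √(((29088 + 51200 - 87680) + 1/10902) - 44708) = √((-7392 + 1/10902) - 44708) = √(-80587583/10902 - 44708) = √(-567994199/10902) = I*√6192272757498/10902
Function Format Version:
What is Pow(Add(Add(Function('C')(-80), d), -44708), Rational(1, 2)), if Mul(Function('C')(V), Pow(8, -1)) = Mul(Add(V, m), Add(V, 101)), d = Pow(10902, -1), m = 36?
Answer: Mul(Rational(1, 10902), I, Pow(6192272757498, Rational(1, 2))) ≈ Mul(228.25, I)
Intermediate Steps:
d = Rational(1, 10902) ≈ 9.1726e-5
Function('C')(V) = Mul(8, Add(36, V), Add(101, V)) (Function('C')(V) = Mul(8, Mul(Add(V, 36), Add(V, 101))) = Mul(8, Mul(Add(36, V), Add(101, V))) = Mul(8, Add(36, V), Add(101, V)))
Pow(Add(Add(Function('C')(-80), d), -44708), Rational(1, 2)) = Pow(Add(Add(Add(29088, Mul(8, Pow(-80, 2)), Mul(1096, -80)), Rational(1, 10902)), -44708), Rational(1, 2)) = Pow(Add(Add(Add(29088, Mul(8, 6400), -87680), Rational(1, 10902)), -44708), Rational(1, 2)) = Pow(Add(Add(Add(29088, 51200, -87680), Rational(1, 10902)), -44708), Rational(1, 2)) = Pow(Add(Add(-7392, Rational(1, 10902)), -44708), Rational(1, 2)) = Pow(Add(Rational(-80587583, 10902), -44708), Rational(1, 2)) = Pow(Rational(-567994199, 10902), Rational(1, 2)) = Mul(Rational(1, 10902), I, Pow(6192272757498, Rational(1, 2)))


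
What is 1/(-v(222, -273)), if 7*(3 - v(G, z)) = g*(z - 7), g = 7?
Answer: -1/283 ≈ -0.0035336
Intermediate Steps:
v(G, z) = 10 - z (v(G, z) = 3 - (z - 7) = 3 - (-7 + z) = 3 - (-49 + 7*z)/7 = 3 + (7 - z) = 10 - z)
1/(-v(222, -273)) = 1/(-(10 - 1*(-273))) = 1/(-(10 + 273)) = 1/(-1*283) = 1/(-283) = -1/283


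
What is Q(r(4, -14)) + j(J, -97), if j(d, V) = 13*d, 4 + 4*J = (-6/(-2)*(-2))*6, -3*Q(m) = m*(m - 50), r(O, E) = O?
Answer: -206/3 ≈ -68.667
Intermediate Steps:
Q(m) = -m*(-50 + m)/3 (Q(m) = -m*(m - 50)/3 = -m*(-50 + m)/3)
J = -10 (J = -1 + ((-6/(-2)*(-2))*6)/4 = -1 + ((-6*(-½)*(-2))*6)/4 = -1 + ((3*(-2))*6)/4 = -1 + (-6*6)/4 = -1 + (¼)*(-36) = -1 - 9 = -10)
Q(r(4, -14)) + j(J, -97) = (⅓)*4*(50 - 1*4) + 13*(-10) = (⅓)*4*(50 - 4) - 130 = (⅓)*4*46 - 130 = 184/3 - 130 = -206/3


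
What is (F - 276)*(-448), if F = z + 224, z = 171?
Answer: -53312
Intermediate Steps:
F = 395 (F = 171 + 224 = 395)
(F - 276)*(-448) = (395 - 276)*(-448) = 119*(-448) = -53312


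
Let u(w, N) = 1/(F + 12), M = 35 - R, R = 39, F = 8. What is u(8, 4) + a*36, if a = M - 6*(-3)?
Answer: 10081/20 ≈ 504.05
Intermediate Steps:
M = -4 (M = 35 - 1*39 = 35 - 39 = -4)
u(w, N) = 1/20 (u(w, N) = 1/(8 + 12) = 1/20)
a = 14 (a = -4 - 6*(-3) = -4 + 18 = 14)
u(8, 4) + a*36 = 1/20 + 14*36 = 1/20 + 504 = 10081/20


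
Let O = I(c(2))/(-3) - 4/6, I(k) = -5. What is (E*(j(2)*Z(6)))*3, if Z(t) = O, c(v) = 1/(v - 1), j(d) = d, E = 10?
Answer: 60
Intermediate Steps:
c(v) = 1/(-1 + v)
O = 1 (O = -5/(-3) - 4/6 = -5*(-⅓) - 4*⅙ = 5/3 - ⅔ = 1)
Z(t) = 1
(E*(j(2)*Z(6)))*3 = (10*(2*1))*3 = (10*2)*3 = 20*3 = 60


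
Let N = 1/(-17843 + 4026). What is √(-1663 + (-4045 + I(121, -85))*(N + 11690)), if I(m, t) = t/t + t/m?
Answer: 2*I*√273067024747583146/151987 ≈ 6876.4*I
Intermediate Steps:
I(m, t) = 1 + t/m
N = -1/13817 (N = 1/(-13817) = -1/13817 ≈ -7.2375e-5)
√(-1663 + (-4045 + I(121, -85))*(N + 11690)) = √(-1663 + (-4045 + (121 - 85)/121)*(-1/13817 + 11690)) = √(-1663 + (-4045 + (1/121)*36)*(161520729/13817)) = √(-1663 + (-4045 + 36/121)*(161520729/13817)) = √(-1663 - 489409/121*161520729/13817) = √(-1663 - 79049698459161/1671857) = √(-79052478757352/1671857) = 2*I*√273067024747583146/151987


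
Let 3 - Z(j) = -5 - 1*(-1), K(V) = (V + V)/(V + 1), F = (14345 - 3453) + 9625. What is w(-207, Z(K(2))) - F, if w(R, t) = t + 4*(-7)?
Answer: -20538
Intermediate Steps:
F = 20517 (F = 10892 + 9625 = 20517)
K(V) = 2*V/(1 + V) (K(V) = (2*V)/(1 + V) = 2*V/(1 + V))
Z(j) = 7 (Z(j) = 3 - (-5 - 1*(-1)) = 3 - (-5 + 1) = 3 - 1*(-4) = 3 + 4 = 7)
w(R, t) = -28 + t (w(R, t) = t - 28 = -28 + t)
w(-207, Z(K(2))) - F = (-28 + 7) - 1*20517 = -21 - 20517 = -20538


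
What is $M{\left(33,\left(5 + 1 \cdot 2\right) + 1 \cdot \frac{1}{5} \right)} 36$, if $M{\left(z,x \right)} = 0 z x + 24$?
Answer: $864$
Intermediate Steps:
$M{\left(z,x \right)} = 24$ ($M{\left(z,x \right)} = 0 x + 24 = 0 + 24 = 24$)
$M{\left(33,\left(5 + 1 \cdot 2\right) + 1 \cdot \frac{1}{5} \right)} 36 = 24 \cdot 36 = 864$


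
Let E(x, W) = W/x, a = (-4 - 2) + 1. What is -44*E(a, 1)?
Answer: 44/5 ≈ 8.8000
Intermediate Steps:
a = -5 (a = -6 + 1 = -5)
-44*E(a, 1) = -44/(-5) = -44*(-1)/5 = -44*(-1/5) = 44/5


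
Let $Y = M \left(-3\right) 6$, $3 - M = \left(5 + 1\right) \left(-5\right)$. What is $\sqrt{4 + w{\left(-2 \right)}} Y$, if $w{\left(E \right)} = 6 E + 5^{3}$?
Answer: $- 1782 \sqrt{13} \approx -6425.1$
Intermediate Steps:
$w{\left(E \right)} = 125 + 6 E$ ($w{\left(E \right)} = 6 E + 125 = 125 + 6 E$)
$M = 33$ ($M = 3 - \left(5 + 1\right) \left(-5\right) = 3 - 6 \left(-5\right) = 3 - -30 = 3 + 30 = 33$)
$Y = -594$ ($Y = 33 \left(-3\right) 6 = \left(-99\right) 6 = -594$)
$\sqrt{4 + w{\left(-2 \right)}} Y = \sqrt{4 + \left(125 + 6 \left(-2\right)\right)} \left(-594\right) = \sqrt{4 + \left(125 - 12\right)} \left(-594\right) = \sqrt{4 + 113} \left(-594\right) = \sqrt{117} \left(-594\right) = 3 \sqrt{13} \left(-594\right) = - 1782 \sqrt{13}$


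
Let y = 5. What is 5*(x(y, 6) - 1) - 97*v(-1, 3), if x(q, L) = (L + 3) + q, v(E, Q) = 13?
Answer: -1196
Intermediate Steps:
x(q, L) = 3 + L + q (x(q, L) = (3 + L) + q = 3 + L + q)
5*(x(y, 6) - 1) - 97*v(-1, 3) = 5*((3 + 6 + 5) - 1) - 97*13 = 5*(14 - 1) - 1261 = 5*13 - 1261 = 65 - 1261 = -1196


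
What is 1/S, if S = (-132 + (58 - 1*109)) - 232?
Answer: -1/415 ≈ -0.0024096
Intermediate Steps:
S = -415 (S = (-132 + (58 - 109)) - 232 = (-132 - 51) - 232 = -183 - 232 = -415)
1/S = 1/(-415) = -1/415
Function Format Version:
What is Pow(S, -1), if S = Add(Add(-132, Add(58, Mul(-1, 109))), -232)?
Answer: Rational(-1, 415) ≈ -0.0024096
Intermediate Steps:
S = -415 (S = Add(Add(-132, Add(58, -109)), -232) = Add(Add(-132, -51), -232) = Add(-183, -232) = -415)
Pow(S, -1) = Pow(-415, -1) = Rational(-1, 415)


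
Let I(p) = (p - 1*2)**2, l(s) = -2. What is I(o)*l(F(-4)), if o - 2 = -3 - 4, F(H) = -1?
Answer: -98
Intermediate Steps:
o = -5 (o = 2 + (-3 - 4) = 2 - 7 = -5)
I(p) = (-2 + p)**2 (I(p) = (p - 2)**2 = (-2 + p)**2)
I(o)*l(F(-4)) = (-2 - 5)**2*(-2) = (-7)**2*(-2) = 49*(-2) = -98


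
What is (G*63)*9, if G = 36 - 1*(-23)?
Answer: 33453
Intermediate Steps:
G = 59 (G = 36 + 23 = 59)
(G*63)*9 = (59*63)*9 = 3717*9 = 33453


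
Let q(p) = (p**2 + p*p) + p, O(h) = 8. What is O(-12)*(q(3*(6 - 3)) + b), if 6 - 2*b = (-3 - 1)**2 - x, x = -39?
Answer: 1172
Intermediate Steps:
q(p) = p + 2*p**2 (q(p) = (p**2 + p**2) + p = 2*p**2 + p = p + 2*p**2)
b = -49/2 (b = 3 - ((-3 - 1)**2 - 1*(-39))/2 = 3 - ((-4)**2 + 39)/2 = 3 - (16 + 39)/2 = 3 - 1/2*55 = 3 - 55/2 = -49/2 ≈ -24.500)
O(-12)*(q(3*(6 - 3)) + b) = 8*((3*(6 - 3))*(1 + 2*(3*(6 - 3))) - 49/2) = 8*((3*3)*(1 + 2*(3*3)) - 49/2) = 8*(9*(1 + 2*9) - 49/2) = 8*(9*(1 + 18) - 49/2) = 8*(9*19 - 49/2) = 8*(171 - 49/2) = 8*(293/2) = 1172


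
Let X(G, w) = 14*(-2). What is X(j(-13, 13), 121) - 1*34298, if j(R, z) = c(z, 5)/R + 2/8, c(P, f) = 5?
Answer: -34326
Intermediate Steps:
j(R, z) = ¼ + 5/R (j(R, z) = 5/R + 2/8 = 5/R + 2*(⅛) = 5/R + ¼ = ¼ + 5/R)
X(G, w) = -28
X(j(-13, 13), 121) - 1*34298 = -28 - 1*34298 = -28 - 34298 = -34326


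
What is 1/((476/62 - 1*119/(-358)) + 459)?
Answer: 11098/5182875 ≈ 0.0021413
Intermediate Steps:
1/((476/62 - 1*119/(-358)) + 459) = 1/((476*(1/62) - 119*(-1/358)) + 459) = 1/((238/31 + 119/358) + 459) = 1/(88893/11098 + 459) = 1/(5182875/11098) = 11098/5182875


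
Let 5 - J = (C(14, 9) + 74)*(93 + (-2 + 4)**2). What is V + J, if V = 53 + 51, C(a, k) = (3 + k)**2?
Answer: -21037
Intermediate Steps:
J = -21141 (J = 5 - ((3 + 9)**2 + 74)*(93 + (-2 + 4)**2) = 5 - (12**2 + 74)*(93 + 2**2) = 5 - (144 + 74)*(93 + 4) = 5 - 218*97 = 5 - 1*21146 = 5 - 21146 = -21141)
V = 104
V + J = 104 - 21141 = -21037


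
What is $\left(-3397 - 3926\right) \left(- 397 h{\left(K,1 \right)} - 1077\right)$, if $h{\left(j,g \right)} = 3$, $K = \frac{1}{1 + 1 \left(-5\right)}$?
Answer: $16608564$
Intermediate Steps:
$K = - \frac{1}{4}$ ($K = \frac{1}{1 - 5} = \frac{1}{-4} = - \frac{1}{4} \approx -0.25$)
$\left(-3397 - 3926\right) \left(- 397 h{\left(K,1 \right)} - 1077\right) = \left(-3397 - 3926\right) \left(\left(-397\right) 3 - 1077\right) = - 7323 \left(-1191 - 1077\right) = \left(-7323\right) \left(-2268\right) = 16608564$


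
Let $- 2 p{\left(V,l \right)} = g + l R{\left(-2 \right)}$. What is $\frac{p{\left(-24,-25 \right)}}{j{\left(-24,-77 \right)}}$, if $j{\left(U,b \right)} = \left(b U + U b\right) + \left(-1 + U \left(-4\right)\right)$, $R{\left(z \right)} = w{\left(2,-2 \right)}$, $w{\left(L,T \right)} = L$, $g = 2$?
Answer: $\frac{24}{3791} \approx 0.0063308$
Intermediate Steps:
$R{\left(z \right)} = 2$
$p{\left(V,l \right)} = -1 - l$ ($p{\left(V,l \right)} = - \frac{2 + l 2}{2} = - \frac{2 + 2 l}{2} = -1 - l$)
$j{\left(U,b \right)} = -1 - 4 U + 2 U b$ ($j{\left(U,b \right)} = \left(U b + U b\right) - \left(1 + 4 U\right) = 2 U b - \left(1 + 4 U\right) = -1 - 4 U + 2 U b$)
$\frac{p{\left(-24,-25 \right)}}{j{\left(-24,-77 \right)}} = \frac{-1 - -25}{-1 - -96 + 2 \left(-24\right) \left(-77\right)} = \frac{-1 + 25}{-1 + 96 + 3696} = \frac{24}{3791}$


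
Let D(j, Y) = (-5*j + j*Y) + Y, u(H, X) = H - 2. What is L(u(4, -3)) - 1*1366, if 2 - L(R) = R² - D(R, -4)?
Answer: -1390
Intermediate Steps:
u(H, X) = -2 + H
D(j, Y) = Y - 5*j + Y*j (D(j, Y) = (-5*j + Y*j) + Y = Y - 5*j + Y*j)
L(R) = -2 - R² - 9*R (L(R) = 2 - (R² - (-4 - 5*R - 4*R)) = 2 - (R² - (-4 - 9*R)) = 2 - (R² + (4 + 9*R)) = 2 - (4 + R² + 9*R) = 2 + (-4 - R² - 9*R) = -2 - R² - 9*R)
L(u(4, -3)) - 1*1366 = (-2 - (-2 + 4)² - 9*(-2 + 4)) - 1*1366 = (-2 - 1*2² - 9*2) - 1366 = (-2 - 1*4 - 18) - 1366 = (-2 - 4 - 18) - 1366 = -24 - 1366 = -1390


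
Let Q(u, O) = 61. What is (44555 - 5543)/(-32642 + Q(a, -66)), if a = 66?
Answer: -39012/32581 ≈ -1.1974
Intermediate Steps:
(44555 - 5543)/(-32642 + Q(a, -66)) = (44555 - 5543)/(-32642 + 61) = 39012/(-32581) = 39012*(-1/32581) = -39012/32581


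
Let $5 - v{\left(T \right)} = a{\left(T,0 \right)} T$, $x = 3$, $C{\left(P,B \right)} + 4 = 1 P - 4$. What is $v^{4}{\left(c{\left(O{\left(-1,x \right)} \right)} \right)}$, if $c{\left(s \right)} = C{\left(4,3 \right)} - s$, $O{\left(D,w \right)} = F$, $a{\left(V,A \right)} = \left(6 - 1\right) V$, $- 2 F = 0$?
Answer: $31640625$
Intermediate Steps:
$F = 0$ ($F = \left(- \frac{1}{2}\right) 0 = 0$)
$C{\left(P,B \right)} = -8 + P$ ($C{\left(P,B \right)} = -4 + \left(1 P - 4\right) = -4 + \left(P - 4\right) = -4 + \left(-4 + P\right) = -8 + P$)
$a{\left(V,A \right)} = 5 V$
$O{\left(D,w \right)} = 0$
$c{\left(s \right)} = -4 - s$ ($c{\left(s \right)} = \left(-8 + 4\right) - s = -4 - s$)
$v{\left(T \right)} = 5 - 5 T^{2}$ ($v{\left(T \right)} = 5 - 5 T T = 5 - 5 T^{2}$)
$v^{4}{\left(c{\left(O{\left(-1,x \right)} \right)} \right)} = \left(5 - 5 \left(-4 - 0\right)^{2}\right)^{4} = \left(5 - 5 \left(-4 + 0\right)^{2}\right)^{4} = \left(5 - 5 \left(-4\right)^{2}\right)^{4} = \left(5 - 80\right)^{4} = \left(-75\right)^{4} = 31640625$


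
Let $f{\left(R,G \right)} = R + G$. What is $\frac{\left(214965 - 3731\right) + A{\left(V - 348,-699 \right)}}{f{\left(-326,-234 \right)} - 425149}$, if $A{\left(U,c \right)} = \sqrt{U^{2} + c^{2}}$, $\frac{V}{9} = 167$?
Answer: $- \frac{211234}{425709} - \frac{\sqrt{202514}}{141903} \approx -0.49936$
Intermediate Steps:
$V = 1503$ ($V = 9 \cdot 167 = 1503$)
$f{\left(R,G \right)} = G + R$
$\frac{\left(214965 - 3731\right) + A{\left(V - 348,-699 \right)}}{f{\left(-326,-234 \right)} - 425149} = \frac{\left(214965 - 3731\right) + \sqrt{\left(1503 - 348\right)^{2} + \left(-699\right)^{2}}}{\left(-234 - 326\right) - 425149} = \frac{\left(214965 - 3731\right) + \sqrt{1155^{2} + 488601}}{-560 - 425149} = \frac{211234 + \sqrt{1334025 + 488601}}{-425709} = \left(211234 + \sqrt{1822626}\right) \left(- \frac{1}{425709}\right) = \left(211234 + 3 \sqrt{202514}\right) \left(- \frac{1}{425709}\right) = - \frac{211234}{425709} - \frac{\sqrt{202514}}{141903}$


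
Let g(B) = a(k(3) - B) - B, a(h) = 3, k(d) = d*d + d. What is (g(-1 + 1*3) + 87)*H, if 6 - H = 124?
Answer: -10384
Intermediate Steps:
H = -118 (H = 6 - 1*124 = 6 - 124 = -118)
k(d) = d + d**2 (k(d) = d**2 + d = d + d**2)
g(B) = 3 - B
(g(-1 + 1*3) + 87)*H = ((3 - (-1 + 1*3)) + 87)*(-118) = ((3 - (-1 + 3)) + 87)*(-118) = ((3 - 1*2) + 87)*(-118) = ((3 - 2) + 87)*(-118) = (1 + 87)*(-118) = 88*(-118) = -10384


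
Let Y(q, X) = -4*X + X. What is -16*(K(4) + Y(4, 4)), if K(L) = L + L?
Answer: 64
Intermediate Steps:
Y(q, X) = -3*X
K(L) = 2*L
-16*(K(4) + Y(4, 4)) = -16*(2*4 - 3*4) = -16*(8 - 12) = -16*(-4) = 64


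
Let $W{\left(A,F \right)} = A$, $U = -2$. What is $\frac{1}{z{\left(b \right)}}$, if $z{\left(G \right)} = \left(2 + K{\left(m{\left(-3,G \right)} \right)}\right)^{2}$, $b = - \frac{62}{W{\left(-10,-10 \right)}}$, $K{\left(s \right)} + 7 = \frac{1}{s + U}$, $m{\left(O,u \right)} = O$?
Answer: $\frac{25}{676} \approx 0.036982$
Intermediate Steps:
$K{\left(s \right)} = -7 + \frac{1}{-2 + s}$ ($K{\left(s \right)} = -7 + \frac{1}{s - 2} = -7 + \frac{1}{-2 + s}$)
$b = \frac{31}{5}$ ($b = - \frac{62}{-10} = \left(-62\right) \left(- \frac{1}{10}\right) = \frac{31}{5} \approx 6.2$)
$z{\left(G \right)} = \frac{676}{25}$ ($z{\left(G \right)} = \left(2 + \frac{15 - -21}{-2 - 3}\right)^{2} = \left(2 + \frac{15 + 21}{-5}\right)^{2} = \left(2 - \frac{36}{5}\right)^{2} = \left(- \frac{26}{5}\right)^{2} = \frac{676}{25}$)
$\frac{1}{z{\left(b \right)}} = \frac{1}{\frac{676}{25}} = \frac{25}{676}$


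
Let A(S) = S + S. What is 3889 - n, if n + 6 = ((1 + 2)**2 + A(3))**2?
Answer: 3670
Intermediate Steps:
A(S) = 2*S
n = 219 (n = -6 + ((1 + 2)**2 + 2*3)**2 = -6 + (3**2 + 6)**2 = -6 + (9 + 6)**2 = -6 + 15**2 = -6 + 225 = 219)
3889 - n = 3889 - 1*219 = 3889 - 219 = 3670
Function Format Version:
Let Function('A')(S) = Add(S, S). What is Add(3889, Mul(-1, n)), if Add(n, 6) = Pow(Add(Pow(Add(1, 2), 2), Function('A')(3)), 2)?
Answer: 3670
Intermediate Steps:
Function('A')(S) = Mul(2, S)
n = 219 (n = Add(-6, Pow(Add(Pow(Add(1, 2), 2), Mul(2, 3)), 2)) = Add(-6, Pow(Add(Pow(3, 2), 6), 2)) = Add(-6, Pow(Add(9, 6), 2)) = Add(-6, Pow(15, 2)) = Add(-6, 225) = 219)
Add(3889, Mul(-1, n)) = Add(3889, Mul(-1, 219)) = Add(3889, -219) = 3670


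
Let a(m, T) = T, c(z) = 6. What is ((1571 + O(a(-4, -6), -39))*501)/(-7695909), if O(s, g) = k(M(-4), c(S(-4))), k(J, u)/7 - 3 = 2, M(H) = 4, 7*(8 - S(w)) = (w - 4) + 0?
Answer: -268202/2565303 ≈ -0.10455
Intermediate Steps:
S(w) = 60/7 - w/7 (S(w) = 8 - ((w - 4) + 0)/7 = 8 - ((-4 + w) + 0)/7 = 8 - (-4 + w)/7 = 8 + (4/7 - w/7) = 60/7 - w/7)
k(J, u) = 35 (k(J, u) = 21 + 7*2 = 21 + 14 = 35)
O(s, g) = 35
((1571 + O(a(-4, -6), -39))*501)/(-7695909) = ((1571 + 35)*501)/(-7695909) = (1606*501)*(-1/7695909) = 804606*(-1/7695909) = -268202/2565303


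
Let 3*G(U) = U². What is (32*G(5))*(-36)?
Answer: -9600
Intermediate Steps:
G(U) = U²/3
(32*G(5))*(-36) = (32*((⅓)*5²))*(-36) = (32*((⅓)*25))*(-36) = (32*(25/3))*(-36) = (800/3)*(-36) = -9600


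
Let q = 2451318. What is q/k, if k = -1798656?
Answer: -408553/299776 ≈ -1.3629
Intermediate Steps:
q/k = 2451318/(-1798656) = 2451318*(-1/1798656) = -408553/299776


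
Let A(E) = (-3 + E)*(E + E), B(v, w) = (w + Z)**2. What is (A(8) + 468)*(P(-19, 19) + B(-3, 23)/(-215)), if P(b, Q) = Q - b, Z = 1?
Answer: 4161512/215 ≈ 19356.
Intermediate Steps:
B(v, w) = (1 + w)**2 (B(v, w) = (w + 1)**2 = (1 + w)**2)
A(E) = 2*E*(-3 + E) (A(E) = (-3 + E)*(2*E) = 2*E*(-3 + E))
(A(8) + 468)*(P(-19, 19) + B(-3, 23)/(-215)) = (2*8*(-3 + 8) + 468)*((19 - 1*(-19)) + (1 + 23)**2/(-215)) = (2*8*5 + 468)*((19 + 19) + 24**2*(-1/215)) = (80 + 468)*(38 + 576*(-1/215)) = 548*(38 - 576/215) = 548*(7594/215) = 4161512/215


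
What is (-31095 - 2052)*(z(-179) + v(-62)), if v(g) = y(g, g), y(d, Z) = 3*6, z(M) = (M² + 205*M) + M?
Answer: 159602805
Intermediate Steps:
z(M) = M² + 206*M
y(d, Z) = 18
v(g) = 18
(-31095 - 2052)*(z(-179) + v(-62)) = (-31095 - 2052)*(-179*(206 - 179) + 18) = -33147*(-179*27 + 18) = -33147*(-4833 + 18) = -33147*(-4815) = 159602805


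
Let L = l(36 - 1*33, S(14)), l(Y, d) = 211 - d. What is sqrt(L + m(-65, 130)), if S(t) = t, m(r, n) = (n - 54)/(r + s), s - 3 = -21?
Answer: 5*sqrt(54033)/83 ≈ 14.003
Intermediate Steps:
s = -18 (s = 3 - 21 = -18)
m(r, n) = (-54 + n)/(-18 + r) (m(r, n) = (n - 54)/(r - 18) = (-54 + n)/(-18 + r))
L = 197 (L = 211 - 1*14 = 211 - 14 = 197)
sqrt(L + m(-65, 130)) = sqrt(197 + (-54 + 130)/(-18 - 65)) = sqrt(197 + 76/(-83)) = sqrt(197 - 1/83*76) = sqrt(197 - 76/83) = sqrt(16275/83) = 5*sqrt(54033)/83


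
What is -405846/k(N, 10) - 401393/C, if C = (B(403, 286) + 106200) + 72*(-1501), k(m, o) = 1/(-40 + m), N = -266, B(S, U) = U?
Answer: 196963958729/1586 ≈ 1.2419e+8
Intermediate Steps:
C = -1586 (C = (286 + 106200) + 72*(-1501) = 106486 - 108072 = -1586)
-405846/k(N, 10) - 401393/C = -405846/(1/(-40 - 266)) - 401393/(-1586) = -405846/(1/(-306)) - 401393*(-1/1586) = -405846/(-1/306) + 401393/1586 = -405846*(-306) + 401393/1586 = 124188876 + 401393/1586 = 196963958729/1586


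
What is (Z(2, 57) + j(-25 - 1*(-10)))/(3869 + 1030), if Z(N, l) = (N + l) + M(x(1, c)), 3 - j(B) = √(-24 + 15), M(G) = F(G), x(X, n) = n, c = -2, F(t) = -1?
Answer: 61/4899 - I/1633 ≈ 0.012452 - 0.00061237*I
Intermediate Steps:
M(G) = -1
j(B) = 3 - 3*I (j(B) = 3 - √(-24 + 15) = 3 - √(-9) = 3 - 3*I)
Z(N, l) = -1 + N + l (Z(N, l) = (N + l) - 1 = -1 + N + l)
(Z(2, 57) + j(-25 - 1*(-10)))/(3869 + 1030) = ((-1 + 2 + 57) + (3 - 3*I))/(3869 + 1030) = (58 + (3 - 3*I))/4899 = (61 - 3*I)*(1/4899) = 61/4899 - I/1633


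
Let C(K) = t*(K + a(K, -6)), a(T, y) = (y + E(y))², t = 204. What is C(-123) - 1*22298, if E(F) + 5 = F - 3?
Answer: 34210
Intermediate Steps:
E(F) = -8 + F (E(F) = -5 + (F - 3) = -5 + (-3 + F) = -8 + F)
a(T, y) = (-8 + 2*y)² (a(T, y) = (y + (-8 + y))² = (-8 + 2*y)²)
C(K) = 81600 + 204*K (C(K) = 204*(K + 4*(-4 - 6)²) = 204*(K + 4*(-10)²) = 204*(K + 4*100) = 204*(K + 400) = 204*(400 + K) = 81600 + 204*K)
C(-123) - 1*22298 = (81600 + 204*(-123)) - 1*22298 = (81600 - 25092) - 22298 = 56508 - 22298 = 34210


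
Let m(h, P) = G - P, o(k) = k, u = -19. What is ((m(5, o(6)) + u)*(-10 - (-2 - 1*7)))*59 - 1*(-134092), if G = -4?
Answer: 135803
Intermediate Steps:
m(h, P) = -4 - P
((m(5, o(6)) + u)*(-10 - (-2 - 1*7)))*59 - 1*(-134092) = (((-4 - 1*6) - 19)*(-10 - (-2 - 1*7)))*59 - 1*(-134092) = (((-4 - 6) - 19)*(-10 - (-2 - 7)))*59 + 134092 = ((-10 - 19)*(-10 - 1*(-9)))*59 + 134092 = -29*(-10 + 9)*59 + 134092 = -29*(-1)*59 + 134092 = 29*59 + 134092 = 1711 + 134092 = 135803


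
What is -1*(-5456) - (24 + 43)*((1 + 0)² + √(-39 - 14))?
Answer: 5389 - 67*I*√53 ≈ 5389.0 - 487.77*I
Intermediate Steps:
-1*(-5456) - (24 + 43)*((1 + 0)² + √(-39 - 14)) = 5456 - 67*(1² + √(-53)) = 5456 - 67*(1 + I*√53) = 5456 - (67 + 67*I*√53) = 5456 + (-67 - 67*I*√53) = 5389 - 67*I*√53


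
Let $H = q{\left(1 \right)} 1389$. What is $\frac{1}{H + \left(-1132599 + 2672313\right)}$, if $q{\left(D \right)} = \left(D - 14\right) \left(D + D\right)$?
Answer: $\frac{1}{1503600} \approx 6.6507 \cdot 10^{-7}$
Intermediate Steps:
$q{\left(D \right)} = 2 D \left(-14 + D\right)$ ($q{\left(D \right)} = \left(-14 + D\right) 2 D = 2 D \left(-14 + D\right)$)
$H = -36114$ ($H = 2 \cdot 1 \left(-14 + 1\right) 1389 = 2 \cdot 1 \left(-13\right) 1389 = \left(-26\right) 1389 = -36114$)
$\frac{1}{H + \left(-1132599 + 2672313\right)} = \frac{1}{-36114 + \left(-1132599 + 2672313\right)} = \frac{1}{-36114 + 1539714} = \frac{1}{1503600}$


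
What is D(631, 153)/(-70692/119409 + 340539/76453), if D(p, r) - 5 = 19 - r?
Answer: -392554579911/11752935325 ≈ -33.401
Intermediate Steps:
D(p, r) = 24 - r (D(p, r) = 5 + (19 - r) = 24 - r)
D(631, 153)/(-70692/119409 + 340539/76453) = (24 - 1*153)/(-70692/119409 + 340539/76453) = (24 - 153)/(-70692*1/119409 + 340539*(1/76453)) = -129/(-23564/39803 + 340539/76453) = -129/11752935325/3043058759 = -129*3043058759/11752935325 = -392554579911/11752935325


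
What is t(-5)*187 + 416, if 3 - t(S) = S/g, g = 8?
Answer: 8751/8 ≈ 1093.9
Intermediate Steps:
t(S) = 3 - S/8
t(-5)*187 + 416 = (3 - 1/8*(-5))*187 + 416 = (3 + 5/8)*187 + 416 = (29/8)*187 + 416 = 5423/8 + 416 = 8751/8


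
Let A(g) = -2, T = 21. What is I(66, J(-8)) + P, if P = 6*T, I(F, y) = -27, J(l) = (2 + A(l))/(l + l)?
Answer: 99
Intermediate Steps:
J(l) = 0 (J(l) = (2 - 2)/(l + l) = 0/((2*l)) = 0*(1/(2*l)) = 0)
P = 126 (P = 6*21 = 126)
I(66, J(-8)) + P = -27 + 126 = 99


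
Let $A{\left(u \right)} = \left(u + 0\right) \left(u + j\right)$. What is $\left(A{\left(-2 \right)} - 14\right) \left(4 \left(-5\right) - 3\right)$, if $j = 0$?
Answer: $230$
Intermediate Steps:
$A{\left(u \right)} = u^{2}$ ($A{\left(u \right)} = \left(u + 0\right) \left(u + 0\right) = u u = u^{2}$)
$\left(A{\left(-2 \right)} - 14\right) \left(4 \left(-5\right) - 3\right) = \left(\left(-2\right)^{2} - 14\right) \left(4 \left(-5\right) - 3\right) = \left(4 - 14\right) \left(-20 - 3\right) = \left(-10\right) \left(-23\right) = 230$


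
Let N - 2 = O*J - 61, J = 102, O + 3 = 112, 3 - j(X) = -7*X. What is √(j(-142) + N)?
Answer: 2*√2517 ≈ 100.34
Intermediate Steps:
j(X) = 3 + 7*X (j(X) = 3 - (-7)*X = 3 + 7*X)
O = 109 (O = -3 + 112 = 109)
N = 11059 (N = 2 + (109*102 - 61) = 2 + (11118 - 61) = 2 + 11057 = 11059)
√(j(-142) + N) = √((3 + 7*(-142)) + 11059) = √((3 - 994) + 11059) = √(-991 + 11059) = √10068 = 2*√2517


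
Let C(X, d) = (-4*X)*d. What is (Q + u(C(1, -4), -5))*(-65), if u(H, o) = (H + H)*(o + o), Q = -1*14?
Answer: 21710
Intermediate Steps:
C(X, d) = -4*X*d
Q = -14
u(H, o) = 4*H*o (u(H, o) = (2*H)*(2*o) = 4*H*o)
(Q + u(C(1, -4), -5))*(-65) = (-14 + 4*(-4*1*(-4))*(-5))*(-65) = (-14 + 4*16*(-5))*(-65) = (-14 - 320)*(-65) = -334*(-65) = 21710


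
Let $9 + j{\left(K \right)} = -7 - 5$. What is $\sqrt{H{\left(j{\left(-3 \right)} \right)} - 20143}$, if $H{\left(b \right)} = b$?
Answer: $142 i \approx 142.0 i$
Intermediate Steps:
$j{\left(K \right)} = -21$ ($j{\left(K \right)} = -9 - 12 = -21$)
$\sqrt{H{\left(j{\left(-3 \right)} \right)} - 20143} = \sqrt{-21 - 20143} = \sqrt{-20164} = 142 i$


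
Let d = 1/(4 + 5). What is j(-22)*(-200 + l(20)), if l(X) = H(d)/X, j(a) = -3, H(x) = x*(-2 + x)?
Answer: 324017/540 ≈ 600.03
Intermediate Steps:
d = 1/9 ≈ 0.11111
l(X) = -17/(81*X) (l(X) = ((-2 + 1/9)/9)/X = ((1/9)*(-17/9))/X = -17/(81*X))
j(-22)*(-200 + l(20)) = -3*(-200 - 17/81/20) = -3*(-200 - 17/81*1/20) = -3*(-200 - 17/1620) = -3*(-324017/1620) = 324017/540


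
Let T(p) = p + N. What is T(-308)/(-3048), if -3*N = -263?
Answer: 661/9144 ≈ 0.072288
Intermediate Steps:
N = 263/3 (N = -⅓*(-263) = 263/3 ≈ 87.667)
T(p) = 263/3 + p (T(p) = p + 263/3 = 263/3 + p)
T(-308)/(-3048) = (263/3 - 308)/(-3048) = -661/3*(-1/3048) = 661/9144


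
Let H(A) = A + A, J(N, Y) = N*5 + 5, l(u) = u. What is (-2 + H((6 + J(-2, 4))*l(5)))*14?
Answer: 112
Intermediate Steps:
J(N, Y) = 5 + 5*N (J(N, Y) = 5*N + 5 = 5 + 5*N)
H(A) = 2*A
(-2 + H((6 + J(-2, 4))*l(5)))*14 = (-2 + 2*((6 + (5 + 5*(-2)))*5))*14 = (-2 + 2*((6 + (5 - 10))*5))*14 = (-2 + 2*((6 - 5)*5))*14 = (-2 + 2*(1*5))*14 = (-2 + 2*5)*14 = (-2 + 10)*14 = 8*14 = 112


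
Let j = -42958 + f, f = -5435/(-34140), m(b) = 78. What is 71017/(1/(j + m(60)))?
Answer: -20792609583401/6828 ≈ -3.0452e+9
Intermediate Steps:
f = 1087/6828 (f = -5435*(-1/34140) = 1087/6828 ≈ 0.15920)
j = -293316137/6828 (j = -42958 + 1087/6828 = -293316137/6828 ≈ -42958.)
71017/(1/(j + m(60))) = 71017/(1/(-293316137/6828 + 78)) = 71017/(1/(-292783553/6828)) = 71017/(-6828/292783553) = 71017*(-292783553/6828) = -20792609583401/6828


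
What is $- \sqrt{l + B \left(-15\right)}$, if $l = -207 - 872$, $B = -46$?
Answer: $- i \sqrt{389} \approx - 19.723 i$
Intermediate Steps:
$l = -1079$ ($l = -207 - 872 = -1079$)
$- \sqrt{l + B \left(-15\right)} = - \sqrt{-1079 - -690} = - \sqrt{-1079 + 690} = - \sqrt{-389} = - i \sqrt{389}$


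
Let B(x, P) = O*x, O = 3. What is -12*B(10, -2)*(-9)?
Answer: 3240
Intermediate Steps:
B(x, P) = 3*x
-12*B(10, -2)*(-9) = -36*10*(-9) = -12*30*(-9) = -360*(-9) = 3240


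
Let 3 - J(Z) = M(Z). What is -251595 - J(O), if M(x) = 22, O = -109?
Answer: -251576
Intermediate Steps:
J(Z) = -19 (J(Z) = 3 - 1*22 = 3 - 22 = -19)
-251595 - J(O) = -251595 - 1*(-19) = -251595 + 19 = -251576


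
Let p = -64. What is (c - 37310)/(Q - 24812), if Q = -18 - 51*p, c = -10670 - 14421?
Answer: 62401/21566 ≈ 2.8935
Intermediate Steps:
c = -25091
Q = 3246 (Q = -18 - 51*(-64) = -18 + 3264 = 3246)
(c - 37310)/(Q - 24812) = (-25091 - 37310)/(3246 - 24812) = -62401/(-21566) = -62401*(-1/21566) = 62401/21566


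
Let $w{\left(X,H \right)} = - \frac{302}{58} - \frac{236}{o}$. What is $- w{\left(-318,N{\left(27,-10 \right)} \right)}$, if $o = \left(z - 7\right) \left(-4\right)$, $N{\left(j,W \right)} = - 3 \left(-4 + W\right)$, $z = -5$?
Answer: $\frac{3523}{348} \approx 10.124$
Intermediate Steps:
$N{\left(j,W \right)} = 12 - 3 W$
$o = 48$ ($o = \left(-5 - 7\right) \left(-4\right) = \left(-12\right) \left(-4\right) = 48$)
$w{\left(X,H \right)} = - \frac{3523}{348}$ ($w{\left(X,H \right)} = - \frac{302}{58} - \frac{236}{48} = \left(-302\right) \frac{1}{58} - \frac{59}{12} = - \frac{151}{29} - \frac{59}{12} = - \frac{3523}{348}$)
$- w{\left(-318,N{\left(27,-10 \right)} \right)} = \left(-1\right) \left(- \frac{3523}{348}\right) = \frac{3523}{348}$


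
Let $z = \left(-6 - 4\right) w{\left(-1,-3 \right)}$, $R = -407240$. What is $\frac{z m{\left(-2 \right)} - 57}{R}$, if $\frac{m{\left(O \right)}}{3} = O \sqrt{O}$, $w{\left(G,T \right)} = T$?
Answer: $\frac{57}{407240} + \frac{9 i \sqrt{2}}{20362} \approx 0.00013997 + 0.00062508 i$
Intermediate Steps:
$m{\left(O \right)} = 3 O^{\frac{3}{2}}$ ($m{\left(O \right)} = 3 O \sqrt{O} = 3 O^{\frac{3}{2}}$)
$z = 30$ ($z = \left(-6 - 4\right) \left(-3\right) = \left(-10\right) \left(-3\right) = 30$)
$\frac{z m{\left(-2 \right)} - 57}{R} = \frac{30 \cdot 3 \left(-2\right)^{\frac{3}{2}} - 57}{-407240} = \left(30 \cdot 3 \left(- 2 i \sqrt{2}\right) - 57\right) \left(- \frac{1}{407240}\right) = \left(30 \left(- 6 i \sqrt{2}\right) - 57\right) \left(- \frac{1}{407240}\right) = \left(- 180 i \sqrt{2} - 57\right) \left(- \frac{1}{407240}\right) = \left(-57 - 180 i \sqrt{2}\right) \left(- \frac{1}{407240}\right) = \frac{57}{407240} + \frac{9 i \sqrt{2}}{20362}$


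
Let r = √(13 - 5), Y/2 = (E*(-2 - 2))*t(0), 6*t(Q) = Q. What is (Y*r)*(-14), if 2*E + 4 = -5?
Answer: 0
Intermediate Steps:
E = -9/2 (E = -2 + (½)*(-5) = -2 - 5/2 = -9/2 ≈ -4.5000)
t(Q) = Q/6
Y = 0 (Y = 2*((-9*(-2 - 2)/2)*((⅙)*0)) = 2*(-9/2*(-4)*0) = 2*(18*0) = 2*0 = 0)
r = 2*√2 (r = √8 = 2*√2 ≈ 2.8284)
(Y*r)*(-14) = (0*(2*√2))*(-14) = 0*(-14) = 0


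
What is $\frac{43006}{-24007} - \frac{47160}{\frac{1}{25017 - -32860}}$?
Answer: $- \frac{65526610078246}{24007} \approx -2.7295 \cdot 10^{9}$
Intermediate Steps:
$\frac{43006}{-24007} - \frac{47160}{\frac{1}{25017 - -32860}} = 43006 \left(- \frac{1}{24007}\right) - \frac{47160}{\frac{1}{25017 + 32860}} = - \frac{43006}{24007} - \frac{47160}{\frac{1}{57877}} = - \frac{43006}{24007} - 47160 \frac{1}{\frac{1}{57877}} = - \frac{43006}{24007} - 2729479320 = - \frac{65526610078246}{24007}$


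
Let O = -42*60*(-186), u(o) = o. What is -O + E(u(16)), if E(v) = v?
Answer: -468704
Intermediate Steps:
O = 468720 (O = -2520*(-186) = 468720)
-O + E(u(16)) = -1*468720 + 16 = -468720 + 16 = -468704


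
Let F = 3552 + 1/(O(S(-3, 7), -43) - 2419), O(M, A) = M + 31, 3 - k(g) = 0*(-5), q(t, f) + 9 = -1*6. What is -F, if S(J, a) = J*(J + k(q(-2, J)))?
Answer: -8482175/2388 ≈ -3552.0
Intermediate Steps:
q(t, f) = -15 (q(t, f) = -9 - 1*6 = -9 - 6 = -15)
k(g) = 3 (k(g) = 3 - 0*(-5) = 3 - 1*0 = 3 + 0 = 3)
S(J, a) = J*(3 + J) (S(J, a) = J*(J + 3) = J*(3 + J))
O(M, A) = 31 + M
F = 8482175/2388 (F = 3552 + 1/((31 - 3*(3 - 3)) - 2419) = 3552 + 1/((31 - 3*0) - 2419) = 3552 + 1/((31 + 0) - 2419) = 3552 + 1/(31 - 2419) = 3552 + 1/(-2388) = 3552 - 1/2388 = 8482175/2388 ≈ 3552.0)
-F = -1*8482175/2388 = -8482175/2388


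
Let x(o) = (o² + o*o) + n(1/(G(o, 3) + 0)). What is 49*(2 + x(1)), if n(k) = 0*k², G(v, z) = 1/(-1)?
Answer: 196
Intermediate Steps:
G(v, z) = -1
n(k) = 0
x(o) = 2*o² (x(o) = (o² + o*o) + 0 = (o² + o²) + 0 = 2*o² + 0 = 2*o²)
49*(2 + x(1)) = 49*(2 + 2*1²) = 49*(2 + 2*1) = 49*(2 + 2) = 49*4 = 196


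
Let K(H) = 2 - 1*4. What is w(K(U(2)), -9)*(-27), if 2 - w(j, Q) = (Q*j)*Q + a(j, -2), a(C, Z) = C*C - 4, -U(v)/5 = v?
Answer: -4428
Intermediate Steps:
U(v) = -5*v
K(H) = -2 (K(H) = 2 - 4 = -2)
a(C, Z) = -4 + C**2 (a(C, Z) = C**2 - 4 = -4 + C**2)
w(j, Q) = 6 - j**2 - j*Q**2 (w(j, Q) = 2 - ((Q*j)*Q + (-4 + j**2)) = 2 - (j*Q**2 + (-4 + j**2)) = 2 - (-4 + j**2 + j*Q**2) = 2 + (4 - j**2 - j*Q**2) = 6 - j**2 - j*Q**2)
w(K(U(2)), -9)*(-27) = (6 - 1*(-2)**2 - 1*(-2)*(-9)**2)*(-27) = (6 - 1*4 - 1*(-2)*81)*(-27) = (6 - 4 + 162)*(-27) = 164*(-27) = -4428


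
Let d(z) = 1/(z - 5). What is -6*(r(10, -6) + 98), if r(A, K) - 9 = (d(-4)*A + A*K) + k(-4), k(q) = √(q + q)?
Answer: -826/3 - 12*I*√2 ≈ -275.33 - 16.971*I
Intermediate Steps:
k(q) = √2*√q (k(q) = √(2*q) = √2*√q)
d(z) = 1/(-5 + z)
r(A, K) = 9 - A/9 + A*K + 2*I*√2 (r(A, K) = 9 + ((A/(-5 - 4) + A*K) + √2*√(-4)) = 9 + ((A/(-9) + A*K) + √2*(2*I)) = 9 + ((-A/9 + A*K) + 2*I*√2) = 9 + (-A/9 + A*K + 2*I*√2) = 9 - A/9 + A*K + 2*I*√2)
-6*(r(10, -6) + 98) = -6*((9 - ⅑*10 + 10*(-6) + 2*I*√2) + 98) = -6*((9 - 10/9 - 60 + 2*I*√2) + 98) = -6*((-469/9 + 2*I*√2) + 98) = -6*(413/9 + 2*I*√2) = -826/3 - 12*I*√2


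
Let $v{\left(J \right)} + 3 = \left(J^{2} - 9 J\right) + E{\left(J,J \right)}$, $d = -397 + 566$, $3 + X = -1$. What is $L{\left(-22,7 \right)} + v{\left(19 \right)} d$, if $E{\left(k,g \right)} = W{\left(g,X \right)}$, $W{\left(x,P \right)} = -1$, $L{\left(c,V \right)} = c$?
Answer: $31412$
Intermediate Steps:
$X = -4$ ($X = -3 - 1 = -4$)
$E{\left(k,g \right)} = -1$
$d = 169$
$v{\left(J \right)} = -4 + J^{2} - 9 J$ ($v{\left(J \right)} = -3 - \left(1 - J^{2} + 9 J\right) = -4 + J^{2} - 9 J$)
$L{\left(-22,7 \right)} + v{\left(19 \right)} d = -22 + \left(-4 + 19^{2} - 171\right) 169 = -22 + \left(-4 + 361 - 171\right) 169 = -22 + 186 \cdot 169 = -22 + 31434 = 31412$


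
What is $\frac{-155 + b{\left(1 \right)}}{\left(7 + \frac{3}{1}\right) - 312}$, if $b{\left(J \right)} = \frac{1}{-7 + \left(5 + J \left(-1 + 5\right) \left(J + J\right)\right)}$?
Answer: $\frac{929}{1812} \approx 0.51269$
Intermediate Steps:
$b{\left(J \right)} = \frac{1}{-2 + 8 J^{2}}$ ($b{\left(J \right)} = \frac{1}{-7 + \left(5 + J 4 \cdot 2 J\right)} = \frac{1}{-7 + \left(5 + J 8 J\right)} = \frac{1}{-7 + \left(5 + 8 J^{2}\right)} = \frac{1}{-2 + 8 J^{2}}$)
$\frac{-155 + b{\left(1 \right)}}{\left(7 + \frac{3}{1}\right) - 312} = \frac{-155 + \frac{1}{2 \left(-1 + 4 \cdot 1^{2}\right)}}{\left(7 + \frac{3}{1}\right) - 312} = \frac{-155 + \frac{1}{2 \left(-1 + 4 \cdot 1\right)}}{\left(7 + 3 \cdot 1\right) - 312} = \frac{-155 + \frac{1}{2 \left(-1 + 4\right)}}{\left(7 + 3\right) - 312} = \frac{-155 + \frac{1}{2 \cdot 3}}{10 - 312} = \frac{-155 + \frac{1}{2} \cdot \frac{1}{3}}{-302} = \left(-155 + \frac{1}{6}\right) \left(- \frac{1}{302}\right) = \left(- \frac{929}{6}\right) \left(- \frac{1}{302}\right) = \frac{929}{1812}$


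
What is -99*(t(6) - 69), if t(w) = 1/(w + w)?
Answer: 27291/4 ≈ 6822.8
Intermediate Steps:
t(w) = 1/(2*w)
-99*(t(6) - 69) = -99*((1/2)/6 - 69) = -99*((1/2)*(1/6) - 69) = -99*(1/12 - 69) = -99*(-827/12) = 27291/4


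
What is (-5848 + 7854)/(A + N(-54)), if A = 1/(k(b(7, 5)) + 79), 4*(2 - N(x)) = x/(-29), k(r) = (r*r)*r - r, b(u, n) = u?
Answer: 818380/627 ≈ 1305.2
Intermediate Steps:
k(r) = r**3 - r (k(r) = r**2*r - r = r**3 - r)
N(x) = 2 + x/116 (N(x) = 2 - x/(4*(-29)) = 2 - x*(-1)/(4*29) = 2 - (-1)*x/116 = 2 + x/116)
A = 1/415 (A = 1/((7**3 - 1*7) + 79) = 1/((343 - 7) + 79) = 1/(336 + 79) = 1/415 ≈ 0.0024096)
(-5848 + 7854)/(A + N(-54)) = (-5848 + 7854)/(1/415 + (2 + (1/116)*(-54))) = 2006/(1/415 + (2 - 27/58)) = 2006/(1/415 + 89/58) = 2006/(36993/24070) = 2006*(24070/36993) = 818380/627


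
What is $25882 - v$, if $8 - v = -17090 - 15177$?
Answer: $-6393$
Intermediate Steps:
$v = 32275$ ($v = 8 - \left(-17090 - 15177\right) = 8 - -32267 = 8 + 32267 = 32275$)
$25882 - v = 25882 - 32275 = -6393$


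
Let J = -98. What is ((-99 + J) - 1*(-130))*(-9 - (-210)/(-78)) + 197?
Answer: 12745/13 ≈ 980.38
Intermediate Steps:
((-99 + J) - 1*(-130))*(-9 - (-210)/(-78)) + 197 = ((-99 - 98) - 1*(-130))*(-9 - (-210)/(-78)) + 197 = (-197 + 130)*(-9 - (-210)*(-1)/78) + 197 = -67*(-9 - 1*35/13) + 197 = -67*(-9 - 35/13) + 197 = -67*(-152/13) + 197 = 10184/13 + 197 = 12745/13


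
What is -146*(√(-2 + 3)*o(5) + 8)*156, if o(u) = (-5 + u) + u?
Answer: -296088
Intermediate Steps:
o(u) = -5 + 2*u
-146*(√(-2 + 3)*o(5) + 8)*156 = -146*(√(-2 + 3)*(-5 + 2*5) + 8)*156 = -146*(√1*(-5 + 10) + 8)*156 = -146*(1*5 + 8)*156 = -146*(5 + 8)*156 = -146*13*156 = -1898*156 = -296088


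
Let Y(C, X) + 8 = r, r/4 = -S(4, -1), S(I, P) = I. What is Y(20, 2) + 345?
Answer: 321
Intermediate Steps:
r = -16 (r = 4*(-1*4) = 4*(-4) = -16)
Y(C, X) = -24 (Y(C, X) = -8 - 16 = -24)
Y(20, 2) + 345 = -24 + 345 = 321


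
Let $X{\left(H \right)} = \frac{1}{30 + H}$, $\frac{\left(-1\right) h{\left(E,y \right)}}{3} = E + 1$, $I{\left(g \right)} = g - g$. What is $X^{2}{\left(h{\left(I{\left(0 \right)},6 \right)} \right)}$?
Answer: $\frac{1}{729} \approx 0.0013717$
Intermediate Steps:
$I{\left(g \right)} = 0$
$h{\left(E,y \right)} = -3 - 3 E$ ($h{\left(E,y \right)} = - 3 \left(E + 1\right) = - 3 \left(1 + E\right) = -3 - 3 E$)
$X^{2}{\left(h{\left(I{\left(0 \right)},6 \right)} \right)} = \left(\frac{1}{30 - 3}\right)^{2} = \left(\frac{1}{27}\right)^{2} = \frac{1}{729}$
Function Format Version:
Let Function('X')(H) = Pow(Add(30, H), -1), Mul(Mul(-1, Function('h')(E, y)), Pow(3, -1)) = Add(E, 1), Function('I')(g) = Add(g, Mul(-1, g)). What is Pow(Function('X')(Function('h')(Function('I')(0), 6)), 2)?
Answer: Rational(1, 729) ≈ 0.0013717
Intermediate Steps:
Function('I')(g) = 0
Function('h')(E, y) = Add(-3, Mul(-3, E)) (Function('h')(E, y) = Mul(-3, Add(E, 1)) = Mul(-3, Add(1, E)) = Add(-3, Mul(-3, E)))
Pow(Function('X')(Function('h')(Function('I')(0), 6)), 2) = Pow(Pow(Add(30, Add(-3, Mul(-3, 0))), -1), 2) = Pow(Pow(Add(30, Add(-3, 0)), -1), 2) = Pow(Pow(Add(30, -3), -1), 2) = Pow(Pow(27, -1), 2) = Pow(Rational(1, 27), 2) = Rational(1, 729)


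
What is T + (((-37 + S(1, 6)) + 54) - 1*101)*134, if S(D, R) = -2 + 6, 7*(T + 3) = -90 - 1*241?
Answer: -75392/7 ≈ -10770.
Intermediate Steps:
T = -352/7 (T = -3 + (-90 - 1*241)/7 = -3 + (-90 - 241)/7 = -3 + (⅐)*(-331) = -3 - 331/7 = -352/7 ≈ -50.286)
S(D, R) = 4
T + (((-37 + S(1, 6)) + 54) - 1*101)*134 = -352/7 + (((-37 + 4) + 54) - 1*101)*134 = -352/7 + ((-33 + 54) - 101)*134 = -352/7 + (21 - 101)*134 = -352/7 - 80*134 = -352/7 - 10720 = -75392/7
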